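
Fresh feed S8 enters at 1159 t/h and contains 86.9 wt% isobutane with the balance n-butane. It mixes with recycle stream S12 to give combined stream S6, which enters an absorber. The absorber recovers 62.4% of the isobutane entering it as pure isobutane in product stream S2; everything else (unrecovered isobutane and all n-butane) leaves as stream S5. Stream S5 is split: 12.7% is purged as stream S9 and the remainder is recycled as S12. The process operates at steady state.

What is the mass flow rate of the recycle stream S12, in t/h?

n-butane enters only via S8 and leaves only via the purge: 1159×0.131 = 0.127×(n-butane in S5), and the absorber passes all n-butane, so n-butane in S6 = n-butane in S5 = 1195.5 t/h.
isobutane in S6: m_A = 1159×0.869 + (1−0.127)·(1−0.624)·m_A, so m_A = 1007.2/0.6718 = 1499.3 t/h.
S5 = (1−0.624)×1499.3 + 1195.5 = 1759.2 t/h.
Recycle S12 = (1−0.127)×1759.2 = 1535.8 t/h.

1536 t/h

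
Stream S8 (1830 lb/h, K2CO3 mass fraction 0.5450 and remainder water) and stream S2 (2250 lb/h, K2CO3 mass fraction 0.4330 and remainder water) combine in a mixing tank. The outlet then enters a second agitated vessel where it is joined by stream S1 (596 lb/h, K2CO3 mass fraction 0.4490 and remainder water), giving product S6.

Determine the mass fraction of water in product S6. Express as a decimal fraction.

0.5211

Overall, product flow = 4676 lb/h.
water in = 1830×0.455 + 2250×0.567 + 596×0.551 = 2436.8 lb/h.
water fraction in S6 = 0.5211.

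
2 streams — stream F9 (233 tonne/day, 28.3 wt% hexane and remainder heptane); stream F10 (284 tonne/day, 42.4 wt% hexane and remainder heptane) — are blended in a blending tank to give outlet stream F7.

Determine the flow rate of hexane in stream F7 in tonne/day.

hexane out = hexane in = 233×0.283 + 284×0.424 = 186.35 tonne/day.

186.4 tonne/day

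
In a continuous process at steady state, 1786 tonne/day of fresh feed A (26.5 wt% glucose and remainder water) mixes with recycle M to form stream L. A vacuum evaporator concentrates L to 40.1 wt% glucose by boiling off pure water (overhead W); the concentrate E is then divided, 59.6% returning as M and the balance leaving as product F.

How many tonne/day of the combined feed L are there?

3527 tonne/day

Overall glucose balance (none leaves overhead): glucose in fresh feed = glucose in product, i.e. 1786×0.265 = (1−0.596)·E·0.401.
E = 473.29/(0.401×0.404) = 2921.5 tonne/day.
Recycle M = 0.596×2921.5 = 1741.2 tonne/day.
Combined feed L = 1786 + 1741.2 = 3527.2 tonne/day.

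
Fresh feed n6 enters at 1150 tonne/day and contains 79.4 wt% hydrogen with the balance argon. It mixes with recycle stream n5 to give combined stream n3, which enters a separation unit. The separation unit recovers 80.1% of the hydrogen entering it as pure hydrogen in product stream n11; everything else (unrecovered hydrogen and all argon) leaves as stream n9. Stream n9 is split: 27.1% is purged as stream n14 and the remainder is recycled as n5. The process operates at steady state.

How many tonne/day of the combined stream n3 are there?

1942 tonne/day

argon enters only via n6 and leaves only via the purge: 1150×0.206 = 0.271×(argon in n9), and the separation unit passes all argon, so argon in n3 = argon in n9 = 874.17 tonne/day.
hydrogen in n3: m_A = 1150×0.794 + (1−0.271)·(1−0.801)·m_A, so m_A = 913.1/0.8549 = 1068 tonne/day.
n3 = 1068 + 874.17 = 1942.2 tonne/day.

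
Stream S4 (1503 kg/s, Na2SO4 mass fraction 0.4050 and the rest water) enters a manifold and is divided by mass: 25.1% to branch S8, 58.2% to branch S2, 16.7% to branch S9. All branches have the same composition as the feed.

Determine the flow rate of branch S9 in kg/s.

251 kg/s

Branch S9 flow = 0.167×1503 = 251 kg/s.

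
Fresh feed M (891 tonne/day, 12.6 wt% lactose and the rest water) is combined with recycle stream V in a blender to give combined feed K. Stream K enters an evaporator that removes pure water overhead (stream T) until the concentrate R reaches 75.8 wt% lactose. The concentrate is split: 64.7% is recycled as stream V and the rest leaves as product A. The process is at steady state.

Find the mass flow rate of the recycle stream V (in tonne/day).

Overall lactose balance (none leaves overhead): lactose in fresh feed = lactose in product, i.e. 891×0.126 = (1−0.647)·R·0.758.
R = 112.27/(0.758×0.353) = 419.57 tonne/day.
Recycle V = 0.647×419.57 = 271.46 tonne/day.

271.5 tonne/day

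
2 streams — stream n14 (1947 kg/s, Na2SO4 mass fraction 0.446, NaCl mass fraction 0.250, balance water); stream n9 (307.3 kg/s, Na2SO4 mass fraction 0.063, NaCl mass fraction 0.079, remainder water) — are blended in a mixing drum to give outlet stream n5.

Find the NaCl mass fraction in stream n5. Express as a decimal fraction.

0.227

Total flow out = 1947 + 307.3 = 2254.3 kg/s.
NaCl in = 1947×0.250 + 307.3×0.079 = 511.03 kg/s.
NaCl mass fraction in n5 = 511.03/2254.3 = 0.227.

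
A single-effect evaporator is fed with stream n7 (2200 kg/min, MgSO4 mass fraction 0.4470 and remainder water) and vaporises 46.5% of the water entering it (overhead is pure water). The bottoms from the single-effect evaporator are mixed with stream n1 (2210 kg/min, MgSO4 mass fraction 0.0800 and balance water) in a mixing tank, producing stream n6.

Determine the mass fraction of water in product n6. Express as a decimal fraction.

0.6982

Vapour removed = 0.465×0.553×2200 = 565.72 kg/min; concentrate = 1634.3 kg/min.
water reaching the mixer = 650.88 (from concentrate) + 2210×0.920 = 2684.1 kg/min.
Product flow = 1634.3 + 2210 = 3844.3 kg/min; water fraction = 0.6982.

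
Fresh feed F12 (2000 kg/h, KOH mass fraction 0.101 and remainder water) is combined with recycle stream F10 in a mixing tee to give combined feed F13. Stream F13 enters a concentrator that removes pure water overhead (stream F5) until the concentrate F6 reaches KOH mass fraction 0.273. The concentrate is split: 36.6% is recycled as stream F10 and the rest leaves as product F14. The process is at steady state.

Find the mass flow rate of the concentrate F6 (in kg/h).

Overall KOH balance (none leaves overhead): KOH in fresh feed = KOH in product, i.e. 2000×0.101 = (1−0.366)·F6·0.273.
F6 = 202/(0.273×0.634) = 1167.1 kg/h.

1167 kg/h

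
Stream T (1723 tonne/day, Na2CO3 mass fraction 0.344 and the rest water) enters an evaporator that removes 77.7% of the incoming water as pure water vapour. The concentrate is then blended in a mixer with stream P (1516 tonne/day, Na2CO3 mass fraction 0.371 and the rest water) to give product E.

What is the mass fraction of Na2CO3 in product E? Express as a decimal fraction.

0.489

Vapour removed = 0.777×0.656×1723 = 878.23 tonne/day; concentrate = 844.77 tonne/day.
Na2CO3 reaching the mixer = 592.71 (from concentrate) + 1516×0.371 = 1155.1 tonne/day.
Product flow = 844.77 + 1516 = 2360.8 tonne/day; Na2CO3 fraction = 0.489.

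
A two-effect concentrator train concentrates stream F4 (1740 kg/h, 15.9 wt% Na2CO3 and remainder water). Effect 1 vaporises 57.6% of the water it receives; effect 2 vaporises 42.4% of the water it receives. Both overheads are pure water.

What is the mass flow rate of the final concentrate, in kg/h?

water in feed = 1740×0.841 = 1463.3 kg/h.
After stage 1: water left = (1−0.576)×1463.3 = 620.46; stream total = 897.12 kg/h.
After stage 2: water left = (1−0.424)×620.46 = 357.38; final concentrate = 634.04 kg/h.

634 kg/h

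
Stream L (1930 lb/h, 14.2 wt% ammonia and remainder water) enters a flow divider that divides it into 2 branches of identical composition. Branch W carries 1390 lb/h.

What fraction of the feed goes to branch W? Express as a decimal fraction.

Fraction to W = 1390/1930 = 0.7202.

0.720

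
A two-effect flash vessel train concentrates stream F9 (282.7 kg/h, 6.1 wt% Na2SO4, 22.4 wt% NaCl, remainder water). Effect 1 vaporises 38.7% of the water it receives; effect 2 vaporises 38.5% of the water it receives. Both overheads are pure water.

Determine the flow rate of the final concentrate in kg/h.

water in feed = 282.7×0.715 = 202.13 kg/h.
After stage 1: water left = (1−0.387)×202.13 = 123.91; stream total = 204.48 kg/h.
After stage 2: water left = (1−0.385)×123.91 = 76.202; final concentrate = 156.77 kg/h.

156.8 kg/h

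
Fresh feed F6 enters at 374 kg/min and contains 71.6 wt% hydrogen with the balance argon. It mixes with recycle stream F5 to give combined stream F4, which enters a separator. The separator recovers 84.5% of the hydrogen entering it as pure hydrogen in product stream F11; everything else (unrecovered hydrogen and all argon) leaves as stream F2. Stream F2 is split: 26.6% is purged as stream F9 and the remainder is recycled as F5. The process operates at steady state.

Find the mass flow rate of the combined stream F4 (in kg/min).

701.5 kg/min

argon enters only via F6 and leaves only via the purge: 374×0.284 = 0.266×(argon in F2), and the separator passes all argon, so argon in F4 = argon in F2 = 399.31 kg/min.
hydrogen in F4: m_A = 374×0.716 + (1−0.266)·(1−0.845)·m_A, so m_A = 267.78/0.8862 = 302.16 kg/min.
F4 = 302.16 + 399.31 = 701.47 kg/min.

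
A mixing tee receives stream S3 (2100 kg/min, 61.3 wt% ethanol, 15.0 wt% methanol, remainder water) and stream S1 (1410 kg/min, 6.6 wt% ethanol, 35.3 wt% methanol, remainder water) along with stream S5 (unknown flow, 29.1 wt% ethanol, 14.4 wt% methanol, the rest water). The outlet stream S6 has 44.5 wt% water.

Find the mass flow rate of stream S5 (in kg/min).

2042 kg/min

Let S5 be the unknown flow. Total out = 3510 + S5.
water balance: 1316.9 + 0.565·S5 = 0.445·(3510 + S5)
(0.565 − 0.445)·S5 = 0.445×3510 − 1316.9 = 245.04
S5 = 245.04 / 0.120 = 2042 kg/min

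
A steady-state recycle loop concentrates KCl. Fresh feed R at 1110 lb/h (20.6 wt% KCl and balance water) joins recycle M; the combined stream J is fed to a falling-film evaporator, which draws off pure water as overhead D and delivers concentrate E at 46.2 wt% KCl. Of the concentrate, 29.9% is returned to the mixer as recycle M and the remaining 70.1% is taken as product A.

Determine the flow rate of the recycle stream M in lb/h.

211.1 lb/h

Overall KCl balance (none leaves overhead): KCl in fresh feed = KCl in product, i.e. 1110×0.206 = (1−0.299)·E·0.462.
E = 228.66/(0.462×0.701) = 706.04 lb/h.
Recycle M = 0.299×706.04 = 211.11 lb/h.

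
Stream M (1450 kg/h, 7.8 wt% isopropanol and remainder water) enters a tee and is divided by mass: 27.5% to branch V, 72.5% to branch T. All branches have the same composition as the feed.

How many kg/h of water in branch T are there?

Branch T total = 0.725×1450 = 1051.2 kg/h.
water in T = 0.922×1051.2 = 969.25 kg/h.

969.3 kg/h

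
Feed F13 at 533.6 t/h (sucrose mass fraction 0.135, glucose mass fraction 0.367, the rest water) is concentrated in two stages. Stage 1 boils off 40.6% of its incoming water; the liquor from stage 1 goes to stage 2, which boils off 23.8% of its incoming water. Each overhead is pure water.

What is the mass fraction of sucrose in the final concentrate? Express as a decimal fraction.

water in feed = 533.6×0.498 = 265.73 t/h.
After stage 1: water left = (1−0.406)×265.73 = 157.85; stream total = 425.71 t/h.
After stage 2: water left = (1−0.238)×157.85 = 120.28; final concentrate = 388.15 t/h.
sucrose fraction = 72.036/388.15 = 0.186.

0.186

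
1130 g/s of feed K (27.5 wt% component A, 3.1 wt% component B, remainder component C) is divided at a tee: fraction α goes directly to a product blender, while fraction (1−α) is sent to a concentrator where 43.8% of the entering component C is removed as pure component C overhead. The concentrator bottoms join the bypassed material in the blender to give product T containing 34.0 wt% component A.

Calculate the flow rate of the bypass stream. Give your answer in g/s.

All 1130×0.275 = 310.75 g/s of component A reaches T, so T = 310.75/0.340 = 913.97 g/s and vapour = 216.03 g/s.
The evaporator receives (1−α)·1130 of feed at 0.694 component C and removes 0.438 of that component C:
0.438×0.694×(1−α)×1130 = 216.03
(1−α) = 216.03/343.49 = 0.6289;  α = 0.3711.
Bypass flow = 0.3711×1130 = 419.31 g/s.

419.3 g/s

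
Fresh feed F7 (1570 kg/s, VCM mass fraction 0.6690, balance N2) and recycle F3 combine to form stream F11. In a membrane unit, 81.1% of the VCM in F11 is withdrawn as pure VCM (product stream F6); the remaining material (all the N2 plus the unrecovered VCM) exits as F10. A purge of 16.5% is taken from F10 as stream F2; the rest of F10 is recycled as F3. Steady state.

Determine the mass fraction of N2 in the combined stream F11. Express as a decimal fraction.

0.7163

N2 enters only via F7 and leaves only via the purge: 1570×0.331 = 0.165×(N2 in F10), and the membrane unit passes all N2, so N2 in F11 = N2 in F10 = 3149.5 kg/s.
VCM in F11: m_A = 1570×0.669 + (1−0.165)·(1−0.811)·m_A, so m_A = 1050.3/0.8422 = 1247.1 kg/s.
F11 = 1247.1 + 3149.5 = 4396.7 kg/s.
N2 fraction in F11 = 3149.5/4396.7 = 0.7163.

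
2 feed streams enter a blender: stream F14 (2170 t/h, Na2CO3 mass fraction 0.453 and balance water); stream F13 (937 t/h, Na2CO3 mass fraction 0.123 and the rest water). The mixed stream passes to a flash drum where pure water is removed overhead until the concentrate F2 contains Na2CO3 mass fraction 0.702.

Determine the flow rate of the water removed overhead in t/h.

Na2CO3 entering = 2170×0.453 + 937×0.123 = 1098.3 t/h.
All Na2CO3 reports to F2, so F2 = 1098.3/0.702 = 1564.5 t/h.
Total feed = 3107 t/h; overhead = 3107 − 1564.5 = 1542.5 t/h.

1543 t/h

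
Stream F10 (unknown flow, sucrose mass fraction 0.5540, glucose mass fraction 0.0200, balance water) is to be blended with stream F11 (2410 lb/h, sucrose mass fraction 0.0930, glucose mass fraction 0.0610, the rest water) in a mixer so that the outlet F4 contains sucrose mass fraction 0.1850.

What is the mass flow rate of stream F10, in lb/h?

Let F10 be the unknown flow. Total out = 2410 + F10.
sucrose balance: 224.13 + 0.554·F10 = 0.185·(2410 + F10)
(0.554 − 0.185)·F10 = 0.185×2410 − 224.13 = 221.72
F10 = 221.72 / 0.369 = 600.87 lb/h

600.9 lb/h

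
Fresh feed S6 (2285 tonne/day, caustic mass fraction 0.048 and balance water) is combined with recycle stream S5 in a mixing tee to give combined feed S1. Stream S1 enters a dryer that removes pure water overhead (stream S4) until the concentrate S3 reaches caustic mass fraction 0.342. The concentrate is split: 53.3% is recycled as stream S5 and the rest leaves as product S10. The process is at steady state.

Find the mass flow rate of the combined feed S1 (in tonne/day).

Overall caustic balance (none leaves overhead): caustic in fresh feed = caustic in product, i.e. 2285×0.048 = (1−0.533)·S3·0.342.
S3 = 109.68/(0.342×0.467) = 686.73 tonne/day.
Recycle S5 = 0.533×686.73 = 366.03 tonne/day.
Combined feed S1 = 2285 + 366.03 = 2651 tonne/day.

2651 tonne/day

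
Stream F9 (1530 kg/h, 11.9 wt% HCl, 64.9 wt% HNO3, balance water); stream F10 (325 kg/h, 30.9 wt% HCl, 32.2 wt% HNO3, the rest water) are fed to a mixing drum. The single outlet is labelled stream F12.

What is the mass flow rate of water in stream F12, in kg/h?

water out = water in = 1530×0.232 + 325×0.369 = 474.89 kg/h.

474.9 kg/h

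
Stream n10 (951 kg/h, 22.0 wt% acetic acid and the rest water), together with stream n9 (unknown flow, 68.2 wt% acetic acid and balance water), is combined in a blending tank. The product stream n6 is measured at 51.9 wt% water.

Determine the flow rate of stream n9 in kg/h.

Let n9 be the unknown flow. Total out = 951 + n9.
water balance: 741.78 + 0.318·n9 = 0.519·(951 + n9)
(0.318 − 0.519)·n9 = 0.519×951 − 741.78 = -248.21
n9 = -248.21 / -0.201 = 1234.9 kg/h

1235 kg/h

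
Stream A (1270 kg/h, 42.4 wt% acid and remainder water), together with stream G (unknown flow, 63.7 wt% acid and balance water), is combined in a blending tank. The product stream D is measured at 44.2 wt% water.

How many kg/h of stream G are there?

Let G be the unknown flow. Total out = 1270 + G.
water balance: 731.52 + 0.363·G = 0.442·(1270 + G)
(0.363 − 0.442)·G = 0.442×1270 − 731.52 = -170.18
G = -170.18 / -0.079 = 2154.2 kg/h

2154 kg/h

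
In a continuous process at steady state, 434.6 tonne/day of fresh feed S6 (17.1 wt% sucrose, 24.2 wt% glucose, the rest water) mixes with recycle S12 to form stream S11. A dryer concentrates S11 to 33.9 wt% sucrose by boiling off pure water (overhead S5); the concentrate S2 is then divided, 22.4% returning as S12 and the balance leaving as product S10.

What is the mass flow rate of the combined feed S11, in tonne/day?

Overall sucrose balance (none leaves overhead): sucrose in fresh feed = sucrose in product, i.e. 434.6×0.171 = (1−0.224)·S2·0.339.
S2 = 74.317/(0.339×0.776) = 282.5 tonne/day.
Recycle S12 = 0.224×282.5 = 63.281 tonne/day.
Combined feed S11 = 434.6 + 63.281 = 497.88 tonne/day.

497.9 tonne/day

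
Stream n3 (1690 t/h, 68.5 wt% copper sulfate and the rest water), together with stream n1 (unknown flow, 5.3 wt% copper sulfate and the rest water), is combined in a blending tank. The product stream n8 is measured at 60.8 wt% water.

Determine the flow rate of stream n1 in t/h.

Let n1 be the unknown flow. Total out = 1690 + n1.
water balance: 532.35 + 0.947·n1 = 0.608·(1690 + n1)
(0.947 − 0.608)·n1 = 0.608×1690 − 532.35 = 495.17
n1 = 495.17 / 0.339 = 1460.7 t/h

1461 t/h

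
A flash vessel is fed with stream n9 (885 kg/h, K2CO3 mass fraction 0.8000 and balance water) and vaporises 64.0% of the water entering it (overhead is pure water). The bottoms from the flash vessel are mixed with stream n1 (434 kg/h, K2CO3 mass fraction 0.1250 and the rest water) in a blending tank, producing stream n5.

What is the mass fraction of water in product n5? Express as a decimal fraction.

Vapour removed = 0.640×0.200×885 = 113.28 kg/h; concentrate = 771.72 kg/h.
water reaching the mixer = 63.72 (from concentrate) + 434×0.875 = 443.47 kg/h.
Product flow = 771.72 + 434 = 1205.7 kg/h; water fraction = 0.3678.

0.3678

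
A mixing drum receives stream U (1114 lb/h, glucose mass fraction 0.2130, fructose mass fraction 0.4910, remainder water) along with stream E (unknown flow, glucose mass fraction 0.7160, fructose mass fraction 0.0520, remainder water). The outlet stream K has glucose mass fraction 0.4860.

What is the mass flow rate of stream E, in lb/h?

1322 lb/h

Let E be the unknown flow. Total out = 1114 + E.
glucose balance: 237.28 + 0.716·E = 0.486·(1114 + E)
(0.716 − 0.486)·E = 0.486×1114 − 237.28 = 304.12
E = 304.12 / 0.230 = 1322.3 lb/h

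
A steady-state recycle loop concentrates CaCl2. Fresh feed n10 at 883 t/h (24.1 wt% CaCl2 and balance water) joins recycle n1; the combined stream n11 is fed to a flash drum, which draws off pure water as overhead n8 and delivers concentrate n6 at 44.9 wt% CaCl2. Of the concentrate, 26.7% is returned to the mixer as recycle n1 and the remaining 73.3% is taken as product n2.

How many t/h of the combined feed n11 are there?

1056 t/h

Overall CaCl2 balance (none leaves overhead): CaCl2 in fresh feed = CaCl2 in product, i.e. 883×0.241 = (1−0.267)·n6·0.449.
n6 = 212.8/(0.449×0.733) = 646.59 t/h.
Recycle n1 = 0.267×646.59 = 172.64 t/h.
Combined feed n11 = 883 + 172.64 = 1055.6 t/h.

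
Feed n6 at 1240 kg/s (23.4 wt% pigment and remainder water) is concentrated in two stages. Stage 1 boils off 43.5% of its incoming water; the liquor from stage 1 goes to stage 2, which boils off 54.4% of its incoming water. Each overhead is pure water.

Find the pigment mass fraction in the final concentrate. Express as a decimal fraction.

water in feed = 1240×0.766 = 949.84 kg/s.
After stage 1: water left = (1−0.435)×949.84 = 536.66; stream total = 826.82 kg/s.
After stage 2: water left = (1−0.544)×536.66 = 244.72; final concentrate = 534.88 kg/s.
pigment fraction = 290.16/534.88 = 0.5425.

0.5425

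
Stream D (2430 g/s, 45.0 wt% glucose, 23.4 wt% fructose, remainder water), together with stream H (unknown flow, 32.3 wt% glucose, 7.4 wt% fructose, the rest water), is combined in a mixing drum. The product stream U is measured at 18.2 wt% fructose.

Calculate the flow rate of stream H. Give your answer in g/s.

1170 g/s

Let H be the unknown flow. Total out = 2430 + H.
fructose balance: 568.62 + 0.074·H = 0.182·(2430 + H)
(0.074 − 0.182)·H = 0.182×2430 − 568.62 = -126.36
H = -126.36 / -0.108 = 1170 g/s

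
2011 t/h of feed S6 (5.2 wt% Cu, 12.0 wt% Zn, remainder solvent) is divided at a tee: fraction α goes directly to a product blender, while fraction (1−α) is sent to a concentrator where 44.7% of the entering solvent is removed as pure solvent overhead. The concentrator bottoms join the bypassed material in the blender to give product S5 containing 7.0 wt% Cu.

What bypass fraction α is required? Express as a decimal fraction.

All 2011×0.052 = 104.57 t/h of Cu reaches S5, so S5 = 104.57/0.070 = 1493.9 t/h and vapour = 517.11 t/h.
The evaporator receives (1−α)·2011 of feed at 0.828 solvent and removes 0.447 of that solvent:
0.447×0.828×(1−α)×2011 = 517.11
(1−α) = 517.11/744.3 = 0.6948;  α = 0.3052.

0.305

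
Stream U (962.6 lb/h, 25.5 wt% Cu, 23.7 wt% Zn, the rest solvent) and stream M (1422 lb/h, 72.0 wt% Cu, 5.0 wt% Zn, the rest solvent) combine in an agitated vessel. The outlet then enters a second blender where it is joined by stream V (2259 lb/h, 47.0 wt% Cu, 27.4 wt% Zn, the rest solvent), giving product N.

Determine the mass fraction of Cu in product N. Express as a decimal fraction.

Overall, product flow = 4643.6 lb/h.
Cu in = 962.6×0.255 + 1422×0.720 + 2259×0.470 = 2331 lb/h.
Cu fraction in N = 0.5020.

0.5020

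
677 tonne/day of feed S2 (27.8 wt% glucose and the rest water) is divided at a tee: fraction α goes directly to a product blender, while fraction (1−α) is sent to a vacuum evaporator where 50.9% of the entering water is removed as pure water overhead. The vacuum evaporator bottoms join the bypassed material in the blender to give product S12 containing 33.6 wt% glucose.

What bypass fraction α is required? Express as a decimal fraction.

All 677×0.278 = 188.21 tonne/day of glucose reaches S12, so S12 = 188.21/0.336 = 560.14 tonne/day and vapour = 116.86 tonne/day.
The evaporator receives (1−α)·677 of feed at 0.722 water and removes 0.509 of that water:
0.509×0.722×(1−α)×677 = 116.86
(1−α) = 116.86/248.8 = 0.4697;  α = 0.5303.

0.530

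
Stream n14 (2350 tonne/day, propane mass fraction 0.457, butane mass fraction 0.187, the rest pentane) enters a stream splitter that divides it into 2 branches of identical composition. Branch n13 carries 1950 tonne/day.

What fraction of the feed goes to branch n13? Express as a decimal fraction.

Fraction to n13 = 1950/2350 = 0.8298.

0.830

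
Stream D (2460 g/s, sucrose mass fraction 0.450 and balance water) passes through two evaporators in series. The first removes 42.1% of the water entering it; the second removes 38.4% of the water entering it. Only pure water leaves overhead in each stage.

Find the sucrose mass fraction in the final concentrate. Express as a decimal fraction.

0.696

water in feed = 2460×0.550 = 1353 g/s.
After stage 1: water left = (1−0.421)×1353 = 783.39; stream total = 1890.4 g/s.
After stage 2: water left = (1−0.384)×783.39 = 482.57; final concentrate = 1589.6 g/s.
sucrose fraction = 1107/1589.6 = 0.696.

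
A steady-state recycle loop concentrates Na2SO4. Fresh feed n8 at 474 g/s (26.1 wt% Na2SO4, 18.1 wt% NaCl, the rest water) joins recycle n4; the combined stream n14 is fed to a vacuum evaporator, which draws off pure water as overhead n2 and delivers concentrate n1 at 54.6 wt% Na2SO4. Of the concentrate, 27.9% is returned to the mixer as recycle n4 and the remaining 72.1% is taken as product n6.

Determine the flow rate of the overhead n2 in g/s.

247.4 g/s

Overall Na2SO4 balance (none leaves overhead): Na2SO4 in fresh feed = Na2SO4 in product, i.e. 474×0.261 = (1−0.279)·n1·0.546.
n1 = 123.71/(0.546×0.721) = 314.26 g/s.
Recycle n4 = 0.279×314.26 = 87.679 g/s.
Combined feed n14 = 474 + 87.679 = 561.68 g/s.
Overhead n2 = n14 − n1 = 561.68 − 314.26 = 247.42 g/s.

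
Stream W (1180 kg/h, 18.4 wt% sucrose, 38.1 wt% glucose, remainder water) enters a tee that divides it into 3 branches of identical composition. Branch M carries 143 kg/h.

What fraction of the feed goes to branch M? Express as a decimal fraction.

Fraction to M = 143/1180 = 0.1212.

0.121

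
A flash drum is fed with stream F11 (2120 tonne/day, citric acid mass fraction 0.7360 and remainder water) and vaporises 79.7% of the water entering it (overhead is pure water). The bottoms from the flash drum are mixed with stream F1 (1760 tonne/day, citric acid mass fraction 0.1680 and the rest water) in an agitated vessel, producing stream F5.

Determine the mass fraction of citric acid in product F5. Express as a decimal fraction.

Vapour removed = 0.797×0.264×2120 = 446.06 tonne/day; concentrate = 1673.9 tonne/day.
citric acid reaching the mixer = 1560.3 (from concentrate) + 1760×0.168 = 1856 tonne/day.
Product flow = 1673.9 + 1760 = 3433.9 tonne/day; citric acid fraction = 0.5405.

0.5405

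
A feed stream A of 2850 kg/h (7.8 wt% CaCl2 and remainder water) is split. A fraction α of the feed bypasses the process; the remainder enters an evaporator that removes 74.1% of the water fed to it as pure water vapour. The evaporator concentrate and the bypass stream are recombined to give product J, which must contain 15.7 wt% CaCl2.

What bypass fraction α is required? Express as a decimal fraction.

All 2850×0.078 = 222.3 kg/h of CaCl2 reaches J, so J = 222.3/0.157 = 1415.9 kg/h and vapour = 1434.1 kg/h.
The evaporator receives (1−α)·2850 of feed at 0.922 water and removes 0.741 of that water:
0.741×0.922×(1−α)×2850 = 1434.1
(1−α) = 1434.1/1947.1 = 0.7365;  α = 0.2635.

0.263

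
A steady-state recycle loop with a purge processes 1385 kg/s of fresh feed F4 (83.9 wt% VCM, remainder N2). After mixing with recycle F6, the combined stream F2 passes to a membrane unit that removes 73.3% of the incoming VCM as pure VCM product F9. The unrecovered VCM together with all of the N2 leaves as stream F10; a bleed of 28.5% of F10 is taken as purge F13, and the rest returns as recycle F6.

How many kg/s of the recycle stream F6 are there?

833.6 kg/s

N2 enters only via F4 and leaves only via the purge: 1385×0.161 = 0.285×(N2 in F10), and the membrane unit passes all N2, so N2 in F2 = N2 in F10 = 782.4 kg/s.
VCM in F2: m_A = 1385×0.839 + (1−0.285)·(1−0.733)·m_A, so m_A = 1162/0.8091 = 1436.2 kg/s.
F10 = (1−0.733)×1436.2 + 782.4 = 1165.9 kg/s.
Recycle F6 = (1−0.285)×1165.9 = 833.59 kg/s.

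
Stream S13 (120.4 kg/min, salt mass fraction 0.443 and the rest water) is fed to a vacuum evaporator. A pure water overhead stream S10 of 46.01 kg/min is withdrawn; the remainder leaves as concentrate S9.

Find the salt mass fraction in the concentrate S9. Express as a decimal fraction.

salt is not removed: 120.4×0.443 = 53.337 kg/min of salt enters S9.
Concentrate = 120.4 − 46.01 = 74.39 kg/min.
Mass fraction = 53.337/74.39 = 0.717.

0.717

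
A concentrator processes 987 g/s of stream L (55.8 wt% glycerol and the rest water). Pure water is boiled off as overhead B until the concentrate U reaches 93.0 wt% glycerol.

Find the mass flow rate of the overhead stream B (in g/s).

394.8 g/s

glycerol is conserved: 987×0.558 = 550.75 g/s all reports to the concentrate.
Concentrate = 550.75/(target fraction) = 592.2 g/s.
Overhead = 987 − 592.2 = 394.8 g/s.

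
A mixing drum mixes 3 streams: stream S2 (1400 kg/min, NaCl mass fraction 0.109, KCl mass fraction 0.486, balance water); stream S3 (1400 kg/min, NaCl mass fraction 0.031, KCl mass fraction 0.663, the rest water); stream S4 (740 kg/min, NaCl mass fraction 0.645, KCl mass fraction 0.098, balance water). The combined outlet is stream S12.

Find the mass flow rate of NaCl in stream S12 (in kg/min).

NaCl out = NaCl in = 1400×0.109 + 1400×0.031 + 740×0.645 = 673.3 kg/min.

673.3 kg/min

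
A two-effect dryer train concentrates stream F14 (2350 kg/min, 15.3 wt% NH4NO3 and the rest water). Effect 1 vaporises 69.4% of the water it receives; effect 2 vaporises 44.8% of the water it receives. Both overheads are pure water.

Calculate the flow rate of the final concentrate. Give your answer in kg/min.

water in feed = 2350×0.847 = 1990.5 kg/min.
After stage 1: water left = (1−0.694)×1990.5 = 609.08; stream total = 968.63 kg/min.
After stage 2: water left = (1−0.448)×609.08 = 336.21; final concentrate = 695.76 kg/min.

695.8 kg/min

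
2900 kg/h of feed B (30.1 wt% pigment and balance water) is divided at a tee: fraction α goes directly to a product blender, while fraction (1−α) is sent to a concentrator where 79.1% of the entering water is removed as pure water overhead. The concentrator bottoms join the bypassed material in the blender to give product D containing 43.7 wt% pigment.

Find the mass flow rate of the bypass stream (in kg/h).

1268 kg/h

All 2900×0.301 = 872.9 kg/h of pigment reaches D, so D = 872.9/0.437 = 1997.5 kg/h and vapour = 902.52 kg/h.
The evaporator receives (1−α)·2900 of feed at 0.699 water and removes 0.791 of that water:
0.791×0.699×(1−α)×2900 = 902.52
(1−α) = 902.52/1603.4 = 0.5629;  α = 0.4371.
Bypass flow = 0.4371×2900 = 1267.7 kg/h.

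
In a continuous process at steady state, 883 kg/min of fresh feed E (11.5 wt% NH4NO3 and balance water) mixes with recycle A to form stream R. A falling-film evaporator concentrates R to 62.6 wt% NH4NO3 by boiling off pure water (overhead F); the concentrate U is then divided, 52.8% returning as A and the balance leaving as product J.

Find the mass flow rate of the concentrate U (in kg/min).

Overall NH4NO3 balance (none leaves overhead): NH4NO3 in fresh feed = NH4NO3 in product, i.e. 883×0.115 = (1−0.528)·U·0.626.
U = 101.55/(0.626×0.472) = 343.67 kg/min.

343.7 kg/min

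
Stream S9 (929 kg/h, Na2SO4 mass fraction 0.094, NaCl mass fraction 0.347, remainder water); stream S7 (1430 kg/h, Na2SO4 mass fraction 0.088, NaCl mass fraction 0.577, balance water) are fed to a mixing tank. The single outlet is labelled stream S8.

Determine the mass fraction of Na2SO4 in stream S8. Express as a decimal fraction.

Total flow out = 929 + 1430 = 2359 kg/h.
Na2SO4 in = 929×0.094 + 1430×0.088 = 213.17 kg/h.
Na2SO4 mass fraction in S8 = 213.17/2359 = 0.090.

0.090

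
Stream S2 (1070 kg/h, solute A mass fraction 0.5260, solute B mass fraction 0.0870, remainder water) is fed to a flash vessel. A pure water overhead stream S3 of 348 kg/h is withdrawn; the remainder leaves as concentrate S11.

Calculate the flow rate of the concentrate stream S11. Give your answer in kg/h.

Concentrate = 1070 − 348 = 722 kg/h.

722 kg/h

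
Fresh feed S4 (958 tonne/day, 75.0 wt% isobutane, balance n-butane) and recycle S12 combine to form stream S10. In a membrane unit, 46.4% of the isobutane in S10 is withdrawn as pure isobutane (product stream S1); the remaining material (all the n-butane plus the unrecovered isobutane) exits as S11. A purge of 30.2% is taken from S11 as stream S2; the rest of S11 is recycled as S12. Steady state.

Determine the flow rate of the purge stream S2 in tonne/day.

425.3 tonne/day

n-butane enters only via S4 and leaves only via the purge: 958×0.250 = 0.302×(n-butane in S11), and the membrane unit passes all n-butane, so n-butane in S10 = n-butane in S11 = 793.05 tonne/day.
isobutane in S10: m_A = 958×0.750 + (1−0.302)·(1−0.464)·m_A, so m_A = 718.5/0.6259 = 1148 tonne/day.
S11 = (1−0.464)×1148 + 793.05 = 1408.4 tonne/day.
Purge S2 = 0.302×1408.4 = 425.33 tonne/day.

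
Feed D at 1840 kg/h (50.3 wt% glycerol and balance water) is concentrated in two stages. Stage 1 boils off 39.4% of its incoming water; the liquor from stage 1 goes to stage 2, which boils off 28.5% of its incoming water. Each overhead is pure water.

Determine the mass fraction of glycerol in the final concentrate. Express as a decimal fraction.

water in feed = 1840×0.497 = 914.48 kg/h.
After stage 1: water left = (1−0.394)×914.48 = 554.17; stream total = 1479.7 kg/h.
After stage 2: water left = (1−0.285)×554.17 = 396.24; final concentrate = 1321.8 kg/h.
glycerol fraction = 925.52/1321.8 = 0.7002.

0.7002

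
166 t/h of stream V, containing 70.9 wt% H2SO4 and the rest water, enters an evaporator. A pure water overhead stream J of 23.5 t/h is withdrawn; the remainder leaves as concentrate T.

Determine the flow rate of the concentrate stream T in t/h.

Concentrate = 166 − 23.5 = 142.5 t/h.

142.5 t/h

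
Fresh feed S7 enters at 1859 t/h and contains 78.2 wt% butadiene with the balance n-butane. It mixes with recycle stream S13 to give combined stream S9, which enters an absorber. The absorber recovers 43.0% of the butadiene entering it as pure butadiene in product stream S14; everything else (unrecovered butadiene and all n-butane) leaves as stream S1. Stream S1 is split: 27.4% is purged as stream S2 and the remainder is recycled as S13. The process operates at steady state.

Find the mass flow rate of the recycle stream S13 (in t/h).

n-butane enters only via S7 and leaves only via the purge: 1859×0.218 = 0.274×(n-butane in S1), and the absorber passes all n-butane, so n-butane in S9 = n-butane in S1 = 1479.1 t/h.
butadiene in S9: m_A = 1859×0.782 + (1−0.274)·(1−0.430)·m_A, so m_A = 1453.7/0.5862 = 2480 t/h.
S1 = (1−0.430)×2480 + 1479.1 = 2892.7 t/h.
Recycle S13 = (1−0.274)×2892.7 = 2100.1 t/h.

2100 t/h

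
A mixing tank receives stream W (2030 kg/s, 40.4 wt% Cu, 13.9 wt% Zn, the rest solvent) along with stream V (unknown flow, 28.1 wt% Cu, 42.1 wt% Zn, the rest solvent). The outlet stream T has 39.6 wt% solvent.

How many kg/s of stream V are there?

Let V be the unknown flow. Total out = 2030 + V.
solvent balance: 927.71 + 0.298·V = 0.396·(2030 + V)
(0.298 − 0.396)·V = 0.396×2030 − 927.71 = -123.83
V = -123.83 / -0.098 = 1263.6 kg/s

1264 kg/s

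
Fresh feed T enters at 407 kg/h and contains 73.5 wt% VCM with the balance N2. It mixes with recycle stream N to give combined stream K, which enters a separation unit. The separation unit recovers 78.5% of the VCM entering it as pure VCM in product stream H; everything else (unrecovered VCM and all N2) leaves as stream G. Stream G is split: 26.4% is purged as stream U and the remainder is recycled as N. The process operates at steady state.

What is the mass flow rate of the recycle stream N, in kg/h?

356.9 kg/h

N2 enters only via T and leaves only via the purge: 407×0.265 = 0.264×(N2 in G), and the separation unit passes all N2, so N2 in K = N2 in G = 408.54 kg/h.
VCM in K: m_A = 407×0.735 + (1−0.264)·(1−0.785)·m_A, so m_A = 299.14/0.8418 = 355.38 kg/h.
G = (1−0.785)×355.38 + 408.54 = 484.95 kg/h.
Recycle N = (1−0.264)×484.95 = 356.92 kg/h.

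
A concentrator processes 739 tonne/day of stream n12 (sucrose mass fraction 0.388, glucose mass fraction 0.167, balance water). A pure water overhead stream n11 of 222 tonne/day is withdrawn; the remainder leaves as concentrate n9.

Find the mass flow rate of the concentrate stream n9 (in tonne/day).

Concentrate = 739 − 222 = 517 tonne/day.

517 tonne/day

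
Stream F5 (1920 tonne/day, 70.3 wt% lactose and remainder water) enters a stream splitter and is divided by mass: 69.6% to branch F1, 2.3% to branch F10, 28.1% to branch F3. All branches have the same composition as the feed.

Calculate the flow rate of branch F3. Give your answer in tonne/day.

Branch F3 flow = 0.281×1920 = 539.52 tonne/day.

539.5 tonne/day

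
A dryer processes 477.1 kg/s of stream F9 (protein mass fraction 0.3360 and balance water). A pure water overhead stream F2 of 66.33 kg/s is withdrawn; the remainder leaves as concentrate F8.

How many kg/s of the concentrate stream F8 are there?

410.8 kg/s

Concentrate = 477.1 − 66.33 = 410.77 kg/s.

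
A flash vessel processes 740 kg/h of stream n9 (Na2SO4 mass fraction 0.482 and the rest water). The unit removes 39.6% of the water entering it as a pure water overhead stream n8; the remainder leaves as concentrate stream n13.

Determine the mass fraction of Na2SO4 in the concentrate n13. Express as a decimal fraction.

Na2SO4 is not removed: 740×0.482 = 356.68 kg/h of Na2SO4 enters n13.
water entering = 740×0.518 = 383.32 kg/h; overhead removed = 0.396×383.32 = 151.79 kg/h.
Concentrate = 740 − 151.79 = 588.21 kg/h.
Mass fraction = 356.68/588.21 = 0.606.

0.606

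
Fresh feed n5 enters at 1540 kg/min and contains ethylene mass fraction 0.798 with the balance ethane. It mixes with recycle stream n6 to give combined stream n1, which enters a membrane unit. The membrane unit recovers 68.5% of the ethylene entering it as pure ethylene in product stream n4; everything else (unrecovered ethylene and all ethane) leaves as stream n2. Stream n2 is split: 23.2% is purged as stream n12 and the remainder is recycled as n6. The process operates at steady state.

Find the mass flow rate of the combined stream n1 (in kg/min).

2962 kg/min

ethane enters only via n5 and leaves only via the purge: 1540×0.202 = 0.232×(ethane in n2), and the membrane unit passes all ethane, so ethane in n1 = ethane in n2 = 1340.9 kg/min.
ethylene in n1: m_A = 1540×0.798 + (1−0.232)·(1−0.685)·m_A, so m_A = 1228.9/0.7581 = 1621.1 kg/min.
n1 = 1621.1 + 1340.9 = 2962 kg/min.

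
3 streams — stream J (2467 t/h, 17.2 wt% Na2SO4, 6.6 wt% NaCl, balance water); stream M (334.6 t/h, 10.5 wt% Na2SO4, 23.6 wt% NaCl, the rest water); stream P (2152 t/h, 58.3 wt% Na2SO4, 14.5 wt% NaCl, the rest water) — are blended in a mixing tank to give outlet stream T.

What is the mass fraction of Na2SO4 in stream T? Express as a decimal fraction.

Total flow out = 2467 + 334.6 + 2152 = 4953.6 t/h.
Na2SO4 in = 2467×0.172 + 334.6×0.105 + 2152×0.583 = 1714.1 t/h.
Na2SO4 mass fraction in T = 1714.1/4953.6 = 0.346.

0.346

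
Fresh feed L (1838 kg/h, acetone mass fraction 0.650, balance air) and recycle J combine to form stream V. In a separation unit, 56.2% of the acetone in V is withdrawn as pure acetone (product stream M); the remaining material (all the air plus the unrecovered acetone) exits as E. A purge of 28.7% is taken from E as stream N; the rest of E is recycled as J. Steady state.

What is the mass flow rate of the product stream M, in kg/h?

acetone in V: m_A = 1838×0.650 + (1−0.287)·(1−0.562)·m_A, so m_A = 1194.7/0.6877 = 1737.2 kg/h.
Product M = 0.562×1737.2 = 976.32 kg/h.

976.3 kg/h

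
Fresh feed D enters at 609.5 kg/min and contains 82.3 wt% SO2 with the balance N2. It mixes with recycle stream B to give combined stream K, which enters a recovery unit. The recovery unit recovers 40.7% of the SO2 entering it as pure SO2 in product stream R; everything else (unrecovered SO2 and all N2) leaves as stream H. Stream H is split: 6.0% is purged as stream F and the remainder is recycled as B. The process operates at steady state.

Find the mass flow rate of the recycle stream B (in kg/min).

2322 kg/min

N2 enters only via D and leaves only via the purge: 609.5×0.177 = 0.060×(N2 in H), and the recovery unit passes all N2, so N2 in K = N2 in H = 1798 kg/min.
SO2 in K: m_A = 609.5×0.823 + (1−0.060)·(1−0.407)·m_A, so m_A = 501.62/0.4426 = 1133.4 kg/min.
H = (1−0.407)×1133.4 + 1798 = 2470.1 kg/min.
Recycle B = (1−0.060)×2470.1 = 2321.9 kg/min.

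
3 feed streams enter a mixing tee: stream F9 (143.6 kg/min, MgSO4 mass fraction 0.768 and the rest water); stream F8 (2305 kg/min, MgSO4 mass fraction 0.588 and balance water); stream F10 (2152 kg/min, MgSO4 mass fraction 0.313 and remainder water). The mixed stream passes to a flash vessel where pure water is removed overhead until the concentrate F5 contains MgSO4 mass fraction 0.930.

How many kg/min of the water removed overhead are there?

MgSO4 entering = 143.6×0.768 + 2305×0.588 + 2152×0.313 = 2139.2 kg/min.
All MgSO4 reports to F5, so F5 = 2139.2/0.930 = 2300.2 kg/min.
Total feed = 4600.6 kg/min; overhead = 4600.6 − 2300.2 = 2300.4 kg/min.

2300 kg/min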